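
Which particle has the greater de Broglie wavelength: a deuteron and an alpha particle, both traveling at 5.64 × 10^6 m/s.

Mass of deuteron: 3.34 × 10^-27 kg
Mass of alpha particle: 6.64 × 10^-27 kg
The deuteron has the longer wavelength.

Using λ = h/(mv), since both particles have the same velocity, the wavelength depends only on mass.

For deuteron: λ₁ = h/(m₁v) = 3.52 × 10^-14 m
For alpha particle: λ₂ = h/(m₂v) = 1.77 × 10^-14 m

Since λ ∝ 1/m at constant velocity, the lighter particle has the longer wavelength.

The deuteron has the longer de Broglie wavelength.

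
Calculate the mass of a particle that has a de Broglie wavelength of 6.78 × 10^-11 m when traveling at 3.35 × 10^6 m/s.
2.92 × 10^-30 kg

From the de Broglie relation λ = h/(mv), we solve for m:

m = h/(λv)
m = (6.626 × 10^-34 J·s) / (6.78 × 10^-11 m × 3.35 × 10^6 m/s)
m = 2.92 × 10^-30 kg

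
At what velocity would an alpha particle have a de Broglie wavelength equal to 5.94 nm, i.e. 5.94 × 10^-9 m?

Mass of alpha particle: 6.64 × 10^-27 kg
1.68 × 10^1 m/s

From λ = h/(mv), solve for v:

v = h/(mλ)
v = (6.626 × 10^-34 J·s) / (6.64 × 10^-27 kg × 5.94 × 10^-9 m)
v = 1.68 × 10^1 m/s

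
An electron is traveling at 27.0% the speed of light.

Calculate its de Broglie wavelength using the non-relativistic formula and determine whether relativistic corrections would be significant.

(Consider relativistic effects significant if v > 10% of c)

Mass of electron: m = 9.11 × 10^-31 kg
Yes, relativistic corrections are needed.

Using the non-relativistic de Broglie formula λ = h/(mv):

v = 27.0% × c = 8.094 × 10^7 m/s

λ = h/(mv)
λ = (6.626 × 10^-34 J·s) / (9.11 × 10^-31 kg × 8.094 × 10^7 m/s)
λ = 8.99 × 10^-12 m

Since v = 27.0% of c > 10% of c, relativistic corrections ARE significant and the actual wavelength would differ from this non-relativistic estimate.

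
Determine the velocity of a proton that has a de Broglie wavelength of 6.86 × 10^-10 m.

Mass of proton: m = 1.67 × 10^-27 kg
5.78 × 10^2 m/s

From the de Broglie relation λ = h/(mv), we solve for v:

v = h/(mλ)
v = (6.626 × 10^-34 J·s) / (1.67 × 10^-27 kg × 6.86 × 10^-10 m)
v = 5.78 × 10^2 m/s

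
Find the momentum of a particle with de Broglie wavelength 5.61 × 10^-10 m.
1.18 × 10^-24 kg·m/s

From the de Broglie relation λ = h/p, we solve for p:

p = h/λ
p = (6.626 × 10^-34 J·s) / (5.61 × 10^-10 m)
p = 1.18 × 10^-24 kg·m/s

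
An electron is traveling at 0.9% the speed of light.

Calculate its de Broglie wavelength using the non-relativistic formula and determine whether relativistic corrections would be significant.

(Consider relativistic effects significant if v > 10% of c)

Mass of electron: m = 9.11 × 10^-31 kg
No, relativistic corrections are not needed.

Using the non-relativistic de Broglie formula λ = h/(mv):

v = 0.9% × c = 2.698 × 10^6 m/s

λ = h/(mv)
λ = (6.626 × 10^-34 J·s) / (9.11 × 10^-31 kg × 2.698 × 10^6 m/s)
λ = 2.70 × 10^-10 m

Since v = 0.9% of c < 10% of c, relativistic corrections are NOT significant and this non-relativistic result is a good approximation.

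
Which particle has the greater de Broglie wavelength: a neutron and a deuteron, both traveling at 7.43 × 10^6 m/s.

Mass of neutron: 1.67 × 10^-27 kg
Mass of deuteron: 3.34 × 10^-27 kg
The neutron has the longer wavelength.

Using λ = h/(mv), since both particles have the same velocity, the wavelength depends only on mass.

For neutron: λ₁ = h/(m₁v) = 5.34 × 10^-14 m
For deuteron: λ₂ = h/(m₂v) = 2.67 × 10^-14 m

Since λ ∝ 1/m at constant velocity, the lighter particle has the longer wavelength.

The neutron has the longer de Broglie wavelength.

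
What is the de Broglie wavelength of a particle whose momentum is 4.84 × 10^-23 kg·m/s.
1.37 × 10^-11 m

Using the de Broglie relation λ = h/p:

λ = h/p
λ = (6.626 × 10^-34 J·s) / (4.84 × 10^-23 kg·m/s)
λ = 1.37 × 10^-11 m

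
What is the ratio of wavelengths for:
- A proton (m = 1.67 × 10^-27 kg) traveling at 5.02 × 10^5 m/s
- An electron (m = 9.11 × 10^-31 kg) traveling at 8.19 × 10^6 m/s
λ₁/λ₂ = 8.90 × 10^-3

Using λ = h/(mv):

λ₁ = h/(m₁v₁) = 7.90 × 10^-13 m
λ₂ = h/(m₂v₂) = 8.88 × 10^-11 m

Ratio λ₁/λ₂ = (m₂v₂)/(m₁v₁)
         = (9.11 × 10^-31 kg × 8.19 × 10^6 m/s) / (1.67 × 10^-27 kg × 5.02 × 10^5 m/s)
         = 8.90 × 10^-3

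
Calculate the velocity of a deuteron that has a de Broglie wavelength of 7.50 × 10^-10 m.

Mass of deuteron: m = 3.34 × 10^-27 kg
2.65 × 10^2 m/s

From the de Broglie relation λ = h/(mv), we solve for v:

v = h/(mλ)
v = (6.626 × 10^-34 J·s) / (3.34 × 10^-27 kg × 7.50 × 10^-10 m)
v = 2.65 × 10^2 m/s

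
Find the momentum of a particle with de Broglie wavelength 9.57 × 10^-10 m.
6.92 × 10^-25 kg·m/s

From the de Broglie relation λ = h/p, we solve for p:

p = h/λ
p = (6.626 × 10^-34 J·s) / (9.57 × 10^-10 m)
p = 6.92 × 10^-25 kg·m/s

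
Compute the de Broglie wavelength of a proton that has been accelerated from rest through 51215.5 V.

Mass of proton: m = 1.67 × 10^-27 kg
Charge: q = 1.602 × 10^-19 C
1.27 × 10^-13 m

When a particle is accelerated through voltage V, it gains kinetic energy KE = qV.

The de Broglie wavelength is then λ = h/√(2mqV):

λ = h/√(2mqV)
λ = (6.626 × 10^-34 J·s) / √(2 × 1.67 × 10^-27 kg × 1.602 × 10^-19 C × 51215.5 V)
λ = 1.27 × 10^-13 m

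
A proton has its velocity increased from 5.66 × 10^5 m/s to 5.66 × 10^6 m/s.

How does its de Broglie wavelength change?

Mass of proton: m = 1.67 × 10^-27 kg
The wavelength decreases by a factor of 10.

Using λ = h/(mv):

Initial wavelength: λ₁ = h/(mv₁) = 7.01 × 10^-13 m
Final wavelength: λ₂ = h/(mv₂) = 7.01 × 10^-14 m

Since λ ∝ 1/v, when velocity increases by a factor of 10, the wavelength decreases by a factor of 10.

λ₂/λ₁ = v₁/v₂ = 1/10

The wavelength decreases by a factor of 10.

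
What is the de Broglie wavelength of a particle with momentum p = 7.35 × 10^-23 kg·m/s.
9.01 × 10^-12 m

Using the de Broglie relation λ = h/p:

λ = h/p
λ = (6.626 × 10^-34 J·s) / (7.35 × 10^-23 kg·m/s)
λ = 9.01 × 10^-12 m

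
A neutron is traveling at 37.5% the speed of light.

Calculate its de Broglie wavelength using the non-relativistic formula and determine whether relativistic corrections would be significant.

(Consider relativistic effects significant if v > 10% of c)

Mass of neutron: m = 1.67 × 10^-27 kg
Yes, relativistic corrections are needed.

Using the non-relativistic de Broglie formula λ = h/(mv):

v = 37.5% × c = 1.124 × 10^8 m/s

λ = h/(mv)
λ = (6.626 × 10^-34 J·s) / (1.67 × 10^-27 kg × 1.124 × 10^8 m/s)
λ = 3.53 × 10^-15 m

Since v = 37.5% of c > 10% of c, relativistic corrections ARE significant and the actual wavelength would differ from this non-relativistic estimate.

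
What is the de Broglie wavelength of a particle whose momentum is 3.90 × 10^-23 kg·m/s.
1.70 × 10^-11 m

Using the de Broglie relation λ = h/p:

λ = h/p
λ = (6.626 × 10^-34 J·s) / (3.90 × 10^-23 kg·m/s)
λ = 1.70 × 10^-11 m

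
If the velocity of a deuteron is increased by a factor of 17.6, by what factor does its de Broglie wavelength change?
The wavelength decreases by a factor of 17.6.

From λ = h/(mv), the wavelength is inversely proportional to velocity:

λ ∝ 1/v

If v → 17.6v, then λ → λ/17.6

When velocity is increased by a factor of 17.6, the wavelength decreases by a factor of 17.6.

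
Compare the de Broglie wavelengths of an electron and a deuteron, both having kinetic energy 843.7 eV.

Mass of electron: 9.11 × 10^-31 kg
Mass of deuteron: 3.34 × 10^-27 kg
The electron has the longer wavelength.

Using λ = h/√(2mKE):

For electron: λ₁ = h/√(2m₁KE) = 4.22 × 10^-11 m
For deuteron: λ₂ = h/√(2m₂KE) = 6.97 × 10^-13 m

Since λ ∝ 1/√m at constant kinetic energy, the lighter particle has the longer wavelength.

The electron has the longer de Broglie wavelength.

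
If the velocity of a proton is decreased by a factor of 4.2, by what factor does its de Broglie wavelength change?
The wavelength increases by a factor of 4.2.

From λ = h/(mv), the wavelength is inversely proportional to velocity:

λ ∝ 1/v

If v → v/4.2, then λ → 4.2λ

When velocity is decreased by a factor of 4.2, the wavelength increases by a factor of 4.2.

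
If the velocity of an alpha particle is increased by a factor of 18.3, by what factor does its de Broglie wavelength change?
The wavelength decreases by a factor of 18.3.

From λ = h/(mv), the wavelength is inversely proportional to velocity:

λ ∝ 1/v

If v → 18.3v, then λ → λ/18.3

When velocity is increased by a factor of 18.3, the wavelength decreases by a factor of 18.3.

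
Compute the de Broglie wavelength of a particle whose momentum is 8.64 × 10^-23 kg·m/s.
7.67 × 10^-12 m

Using the de Broglie relation λ = h/p:

λ = h/p
λ = (6.626 × 10^-34 J·s) / (8.64 × 10^-23 kg·m/s)
λ = 7.67 × 10^-12 m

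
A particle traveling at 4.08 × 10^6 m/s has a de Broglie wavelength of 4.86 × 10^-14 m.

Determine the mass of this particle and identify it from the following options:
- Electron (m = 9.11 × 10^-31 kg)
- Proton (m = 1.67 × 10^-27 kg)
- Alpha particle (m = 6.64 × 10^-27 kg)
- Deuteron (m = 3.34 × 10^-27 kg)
The particle is a deuteron.

From λ = h/(mv), solve for mass:

m = h/(λv)
m = (6.626 × 10^-34 J·s) / (4.86 × 10^-14 m × 4.08 × 10^6 m/s)
m = 3.34 × 10^-27 kg

Comparing with the listed masses, this is closest to a deuteron.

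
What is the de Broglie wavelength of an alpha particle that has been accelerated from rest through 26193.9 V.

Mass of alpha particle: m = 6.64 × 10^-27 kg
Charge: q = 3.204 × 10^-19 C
6.28 × 10^-14 m

When a particle is accelerated through voltage V, it gains kinetic energy KE = qV.

The de Broglie wavelength is then λ = h/√(2mqV):

λ = h/√(2mqV)
λ = (6.626 × 10^-34 J·s) / √(2 × 6.64 × 10^-27 kg × 3.204 × 10^-19 C × 26193.9 V)
λ = 6.28 × 10^-14 m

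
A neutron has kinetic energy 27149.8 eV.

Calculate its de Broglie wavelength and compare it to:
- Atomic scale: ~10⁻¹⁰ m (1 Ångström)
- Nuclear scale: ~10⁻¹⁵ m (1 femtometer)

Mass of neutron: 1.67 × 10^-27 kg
λ = 1.74 × 10^-13 m, which is between nuclear and atomic scales.

Using λ = h/√(2mKE):

KE = 27149.8 eV = 4.350 × 10^-15 J

λ = h/√(2mKE)
λ = (6.626 × 10^-34 J·s) / √(2 × 1.67 × 10^-27 kg × 4.350 × 10^-15 J)
λ = 1.74 × 10^-13 m

Comparison:
- Atomic scale (10⁻¹⁰ m): λ is 0.0017× this size
- Nuclear scale (10⁻¹⁵ m): λ is 1.7e+02× this size

The wavelength is between nuclear and atomic scales.

This wavelength is appropriate for probing atomic structure but too large for nuclear physics experiments.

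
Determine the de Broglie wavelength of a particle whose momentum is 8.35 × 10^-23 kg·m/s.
7.94 × 10^-12 m

Using the de Broglie relation λ = h/p:

λ = h/p
λ = (6.626 × 10^-34 J·s) / (8.35 × 10^-23 kg·m/s)
λ = 7.94 × 10^-12 m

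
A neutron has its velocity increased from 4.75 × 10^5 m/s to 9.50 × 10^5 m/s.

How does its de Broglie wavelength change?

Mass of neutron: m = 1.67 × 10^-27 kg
The wavelength decreases by a factor of 2.

Using λ = h/(mv):

Initial wavelength: λ₁ = h/(mv₁) = 8.35 × 10^-13 m
Final wavelength: λ₂ = h/(mv₂) = 4.18 × 10^-13 m

Since λ ∝ 1/v, when velocity increases by a factor of 2, the wavelength decreases by a factor of 2.

λ₂/λ₁ = v₁/v₂ = 1/2

The wavelength decreases by a factor of 2.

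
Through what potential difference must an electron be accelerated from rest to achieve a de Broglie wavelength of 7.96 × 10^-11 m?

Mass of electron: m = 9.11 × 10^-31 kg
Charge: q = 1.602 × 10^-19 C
237 V

From λ = h/√(2mqV), we solve for V:

λ² = h²/(2mqV)
V = h²/(2mqλ²)
V = (6.626 × 10^-34 J·s)² / (2 × 9.11 × 10^-31 kg × 1.602 × 10^-19 C × (7.96 × 10^-11 m)²)
V = 237 V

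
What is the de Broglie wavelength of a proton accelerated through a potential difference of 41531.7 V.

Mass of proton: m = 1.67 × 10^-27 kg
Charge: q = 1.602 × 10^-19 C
1.41 × 10^-13 m

When a particle is accelerated through voltage V, it gains kinetic energy KE = qV.

The de Broglie wavelength is then λ = h/√(2mqV):

λ = h/√(2mqV)
λ = (6.626 × 10^-34 J·s) / √(2 × 1.67 × 10^-27 kg × 1.602 × 10^-19 C × 41531.7 V)
λ = 1.41 × 10^-13 m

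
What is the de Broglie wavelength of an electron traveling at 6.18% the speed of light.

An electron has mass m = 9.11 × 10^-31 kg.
3.93 × 10^-11 m

Using the de Broglie relation λ = h/(mv):

v = 6.18% × c = 1.853 × 10^7 m/s

λ = h/(mv)
λ = (6.626 × 10^-34 J·s) / (9.11 × 10^-31 kg × 1.853 × 10^7 m/s)
λ = 3.93 × 10^-11 m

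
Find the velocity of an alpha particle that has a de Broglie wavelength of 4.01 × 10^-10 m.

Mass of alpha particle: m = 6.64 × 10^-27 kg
2.49 × 10^2 m/s

From the de Broglie relation λ = h/(mv), we solve for v:

v = h/(mλ)
v = (6.626 × 10^-34 J·s) / (6.64 × 10^-27 kg × 4.01 × 10^-10 m)
v = 2.49 × 10^2 m/s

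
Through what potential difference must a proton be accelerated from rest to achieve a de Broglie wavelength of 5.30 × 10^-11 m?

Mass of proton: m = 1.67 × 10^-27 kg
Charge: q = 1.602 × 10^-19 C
2.92 × 10^-1 V

From λ = h/√(2mqV), we solve for V:

λ² = h²/(2mqV)
V = h²/(2mqλ²)
V = (6.626 × 10^-34 J·s)² / (2 × 1.67 × 10^-27 kg × 1.602 × 10^-19 C × (5.30 × 10^-11 m)²)
V = 2.92 × 10^-1 V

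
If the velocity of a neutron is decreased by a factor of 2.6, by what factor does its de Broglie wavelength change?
The wavelength increases by a factor of 2.6.

From λ = h/(mv), the wavelength is inversely proportional to velocity:

λ ∝ 1/v

If v → v/2.6, then λ → 2.6λ

When velocity is decreased by a factor of 2.6, the wavelength increases by a factor of 2.6.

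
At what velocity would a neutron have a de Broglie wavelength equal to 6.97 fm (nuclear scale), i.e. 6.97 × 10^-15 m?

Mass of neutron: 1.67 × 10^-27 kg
5.69 × 10^7 m/s

From λ = h/(mv), solve for v:

v = h/(mλ)
v = (6.626 × 10^-34 J·s) / (1.67 × 10^-27 kg × 6.97 × 10^-15 m)
v = 5.69 × 10^7 m/s

Note: This velocity is 19.0% of the speed of light, so relativistic corrections would be needed for a more accurate calculation.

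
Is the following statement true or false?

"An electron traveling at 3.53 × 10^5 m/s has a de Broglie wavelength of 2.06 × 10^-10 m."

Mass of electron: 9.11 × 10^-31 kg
False

The claim is incorrect.

Using λ = h/(mv):
λ = (6.626 × 10^-34 J·s) / (9.11 × 10^-31 kg × 3.53 × 10^5 m/s)
λ = 2.06 × 10^-9 m

The actual wavelength differs from the claimed 2.06 × 10^-10 m.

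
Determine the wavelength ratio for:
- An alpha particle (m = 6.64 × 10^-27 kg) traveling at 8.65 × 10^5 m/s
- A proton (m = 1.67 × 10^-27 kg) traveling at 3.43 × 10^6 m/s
λ₁/λ₂ = 0.997

Using λ = h/(mv):

λ₁ = h/(m₁v₁) = 1.15 × 10^-13 m
λ₂ = h/(m₂v₂) = 1.16 × 10^-13 m

Ratio λ₁/λ₂ = (m₂v₂)/(m₁v₁)
         = (1.67 × 10^-27 kg × 3.43 × 10^6 m/s) / (6.64 × 10^-27 kg × 8.65 × 10^5 m/s)
         = 0.997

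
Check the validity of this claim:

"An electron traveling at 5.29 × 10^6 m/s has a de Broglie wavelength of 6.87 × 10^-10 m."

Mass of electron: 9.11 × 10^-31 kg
False

The claim is incorrect.

Using λ = h/(mv):
λ = (6.626 × 10^-34 J·s) / (9.11 × 10^-31 kg × 5.29 × 10^6 m/s)
λ = 1.37 × 10^-10 m

The actual wavelength differs from the claimed 6.87 × 10^-10 m.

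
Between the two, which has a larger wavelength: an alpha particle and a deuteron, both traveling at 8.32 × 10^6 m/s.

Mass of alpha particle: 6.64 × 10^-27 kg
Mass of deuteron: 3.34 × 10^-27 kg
The deuteron has the longer wavelength.

Using λ = h/(mv), since both particles have the same velocity, the wavelength depends only on mass.

For alpha particle: λ₁ = h/(m₁v) = 1.20 × 10^-14 m
For deuteron: λ₂ = h/(m₂v) = 2.38 × 10^-14 m

Since λ ∝ 1/m at constant velocity, the lighter particle has the longer wavelength.

The deuteron has the longer de Broglie wavelength.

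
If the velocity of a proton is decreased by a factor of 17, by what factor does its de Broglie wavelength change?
The wavelength increases by a factor of 17.

From λ = h/(mv), the wavelength is inversely proportional to velocity:

λ ∝ 1/v

If v → v/17, then λ → 17λ

When velocity is decreased by a factor of 17, the wavelength increases by a factor of 17.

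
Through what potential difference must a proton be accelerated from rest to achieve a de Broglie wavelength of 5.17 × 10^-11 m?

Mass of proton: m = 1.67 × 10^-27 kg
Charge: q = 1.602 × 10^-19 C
3.07 × 10^-1 V

From λ = h/√(2mqV), we solve for V:

λ² = h²/(2mqV)
V = h²/(2mqλ²)
V = (6.626 × 10^-34 J·s)² / (2 × 1.67 × 10^-27 kg × 1.602 × 10^-19 C × (5.17 × 10^-11 m)²)
V = 3.07 × 10^-1 V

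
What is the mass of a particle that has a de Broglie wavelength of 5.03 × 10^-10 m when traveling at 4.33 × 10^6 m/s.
3.04 × 10^-31 kg

From the de Broglie relation λ = h/(mv), we solve for m:

m = h/(λv)
m = (6.626 × 10^-34 J·s) / (5.03 × 10^-10 m × 4.33 × 10^6 m/s)
m = 3.04 × 10^-31 kg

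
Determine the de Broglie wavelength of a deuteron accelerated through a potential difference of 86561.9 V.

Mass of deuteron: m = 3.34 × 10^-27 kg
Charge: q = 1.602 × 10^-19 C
6.88 × 10^-14 m

When a particle is accelerated through voltage V, it gains kinetic energy KE = qV.

The de Broglie wavelength is then λ = h/√(2mqV):

λ = h/√(2mqV)
λ = (6.626 × 10^-34 J·s) / √(2 × 3.34 × 10^-27 kg × 1.602 × 10^-19 C × 86561.9 V)
λ = 6.88 × 10^-14 m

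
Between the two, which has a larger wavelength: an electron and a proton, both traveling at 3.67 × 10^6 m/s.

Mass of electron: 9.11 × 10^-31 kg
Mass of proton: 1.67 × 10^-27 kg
The electron has the longer wavelength.

Using λ = h/(mv), since both particles have the same velocity, the wavelength depends only on mass.

For electron: λ₁ = h/(m₁v) = 1.98 × 10^-10 m
For proton: λ₂ = h/(m₂v) = 1.08 × 10^-13 m

Since λ ∝ 1/m at constant velocity, the lighter particle has the longer wavelength.

The electron has the longer de Broglie wavelength.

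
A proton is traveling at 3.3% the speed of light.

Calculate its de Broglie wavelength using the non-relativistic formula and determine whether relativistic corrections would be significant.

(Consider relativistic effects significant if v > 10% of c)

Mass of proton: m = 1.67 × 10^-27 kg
No, relativistic corrections are not needed.

Using the non-relativistic de Broglie formula λ = h/(mv):

v = 3.3% × c = 9.893 × 10^6 m/s

λ = h/(mv)
λ = (6.626 × 10^-34 J·s) / (1.67 × 10^-27 kg × 9.893 × 10^6 m/s)
λ = 4.01 × 10^-14 m

Since v = 3.3% of c < 10% of c, relativistic corrections are NOT significant and this non-relativistic result is a good approximation.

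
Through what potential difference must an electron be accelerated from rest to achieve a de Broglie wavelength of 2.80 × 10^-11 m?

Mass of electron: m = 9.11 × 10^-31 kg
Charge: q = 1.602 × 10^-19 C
1.92 × 10^3 V

From λ = h/√(2mqV), we solve for V:

λ² = h²/(2mqV)
V = h²/(2mqλ²)
V = (6.626 × 10^-34 J·s)² / (2 × 9.11 × 10^-31 kg × 1.602 × 10^-19 C × (2.80 × 10^-11 m)²)
V = 1.92 × 10^3 V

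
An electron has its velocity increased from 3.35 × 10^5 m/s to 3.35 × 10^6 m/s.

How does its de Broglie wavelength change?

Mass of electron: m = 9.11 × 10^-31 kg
The wavelength decreases by a factor of 10.

Using λ = h/(mv):

Initial wavelength: λ₁ = h/(mv₁) = 2.17 × 10^-9 m
Final wavelength: λ₂ = h/(mv₂) = 2.17 × 10^-10 m

Since λ ∝ 1/v, when velocity increases by a factor of 10, the wavelength decreases by a factor of 10.

λ₂/λ₁ = v₁/v₂ = 1/10

The wavelength decreases by a factor of 10.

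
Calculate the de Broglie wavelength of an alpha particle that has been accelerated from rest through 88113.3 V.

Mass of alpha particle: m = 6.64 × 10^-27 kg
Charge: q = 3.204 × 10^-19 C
3.42 × 10^-14 m

When a particle is accelerated through voltage V, it gains kinetic energy KE = qV.

The de Broglie wavelength is then λ = h/√(2mqV):

λ = h/√(2mqV)
λ = (6.626 × 10^-34 J·s) / √(2 × 6.64 × 10^-27 kg × 3.204 × 10^-19 C × 88113.3 V)
λ = 3.42 × 10^-14 m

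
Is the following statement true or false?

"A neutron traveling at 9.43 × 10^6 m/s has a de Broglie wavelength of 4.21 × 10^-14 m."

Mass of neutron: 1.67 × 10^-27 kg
True

The claim is correct.

Using λ = h/(mv):
λ = (6.626 × 10^-34 J·s) / (1.67 × 10^-27 kg × 9.43 × 10^6 m/s)
λ = 4.21 × 10^-14 m

This matches the claimed value.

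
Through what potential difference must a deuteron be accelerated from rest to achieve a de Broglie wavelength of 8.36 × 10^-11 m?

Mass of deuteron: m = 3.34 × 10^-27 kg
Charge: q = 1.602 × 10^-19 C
5.87 × 10^-2 V

From λ = h/√(2mqV), we solve for V:

λ² = h²/(2mqV)
V = h²/(2mqλ²)
V = (6.626 × 10^-34 J·s)² / (2 × 3.34 × 10^-27 kg × 1.602 × 10^-19 C × (8.36 × 10^-11 m)²)
V = 5.87 × 10^-2 V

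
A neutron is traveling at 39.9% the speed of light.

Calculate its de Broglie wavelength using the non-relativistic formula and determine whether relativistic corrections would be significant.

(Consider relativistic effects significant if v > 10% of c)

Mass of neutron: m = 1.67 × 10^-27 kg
Yes, relativistic corrections are needed.

Using the non-relativistic de Broglie formula λ = h/(mv):

v = 39.9% × c = 1.196 × 10^8 m/s

λ = h/(mv)
λ = (6.626 × 10^-34 J·s) / (1.67 × 10^-27 kg × 1.196 × 10^8 m/s)
λ = 3.32 × 10^-15 m

Since v = 39.9% of c > 10% of c, relativistic corrections ARE significant and the actual wavelength would differ from this non-relativistic estimate.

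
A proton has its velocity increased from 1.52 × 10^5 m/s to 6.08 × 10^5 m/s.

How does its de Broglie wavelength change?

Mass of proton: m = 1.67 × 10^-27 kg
The wavelength decreases by a factor of 4.

Using λ = h/(mv):

Initial wavelength: λ₁ = h/(mv₁) = 2.61 × 10^-12 m
Final wavelength: λ₂ = h/(mv₂) = 6.53 × 10^-13 m

Since λ ∝ 1/v, when velocity increases by a factor of 4, the wavelength decreases by a factor of 4.

λ₂/λ₁ = v₁/v₂ = 1/4

The wavelength decreases by a factor of 4.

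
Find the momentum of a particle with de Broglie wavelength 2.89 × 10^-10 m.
2.29 × 10^-24 kg·m/s

From the de Broglie relation λ = h/p, we solve for p:

p = h/λ
p = (6.626 × 10^-34 J·s) / (2.89 × 10^-10 m)
p = 2.29 × 10^-24 kg·m/s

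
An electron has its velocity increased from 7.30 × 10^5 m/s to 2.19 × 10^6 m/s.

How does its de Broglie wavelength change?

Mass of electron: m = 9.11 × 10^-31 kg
The wavelength decreases by a factor of 3.

Using λ = h/(mv):

Initial wavelength: λ₁ = h/(mv₁) = 9.96 × 10^-10 m
Final wavelength: λ₂ = h/(mv₂) = 3.32 × 10^-10 m

Since λ ∝ 1/v, when velocity increases by a factor of 3, the wavelength decreases by a factor of 3.

λ₂/λ₁ = v₁/v₂ = 1/3

The wavelength decreases by a factor of 3.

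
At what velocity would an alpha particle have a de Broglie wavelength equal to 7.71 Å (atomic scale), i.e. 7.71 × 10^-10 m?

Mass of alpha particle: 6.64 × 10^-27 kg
1.29 × 10^2 m/s

From λ = h/(mv), solve for v:

v = h/(mλ)
v = (6.626 × 10^-34 J·s) / (6.64 × 10^-27 kg × 7.71 × 10^-10 m)
v = 1.29 × 10^2 m/s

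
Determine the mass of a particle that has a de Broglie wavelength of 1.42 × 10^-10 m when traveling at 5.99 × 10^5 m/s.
7.79 × 10^-30 kg

From the de Broglie relation λ = h/(mv), we solve for m:

m = h/(λv)
m = (6.626 × 10^-34 J·s) / (1.42 × 10^-10 m × 5.99 × 10^5 m/s)
m = 7.79 × 10^-30 kg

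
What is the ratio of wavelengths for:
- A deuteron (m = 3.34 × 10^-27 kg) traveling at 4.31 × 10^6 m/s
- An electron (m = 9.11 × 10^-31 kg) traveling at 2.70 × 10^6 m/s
λ₁/λ₂ = 1.71 × 10^-4

Using λ = h/(mv):

λ₁ = h/(m₁v₁) = 4.60 × 10^-14 m
λ₂ = h/(m₂v₂) = 2.69 × 10^-10 m

Ratio λ₁/λ₂ = (m₂v₂)/(m₁v₁)
         = (9.11 × 10^-31 kg × 2.70 × 10^6 m/s) / (3.34 × 10^-27 kg × 4.31 × 10^6 m/s)
         = 1.71 × 10^-4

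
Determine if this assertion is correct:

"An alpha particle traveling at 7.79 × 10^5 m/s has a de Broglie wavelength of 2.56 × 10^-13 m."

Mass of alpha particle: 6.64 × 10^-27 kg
False

The claim is incorrect.

Using λ = h/(mv):
λ = (6.626 × 10^-34 J·s) / (6.64 × 10^-27 kg × 7.79 × 10^5 m/s)
λ = 1.28 × 10^-13 m

The actual wavelength differs from the claimed 2.56 × 10^-13 m.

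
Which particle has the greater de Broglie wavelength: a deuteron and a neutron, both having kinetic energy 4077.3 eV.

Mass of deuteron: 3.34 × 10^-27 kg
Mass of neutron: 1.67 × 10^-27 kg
The neutron has the longer wavelength.

Using λ = h/√(2mKE):

For deuteron: λ₁ = h/√(2m₁KE) = 3.17 × 10^-13 m
For neutron: λ₂ = h/√(2m₂KE) = 4.49 × 10^-13 m

Since λ ∝ 1/√m at constant kinetic energy, the lighter particle has the longer wavelength.

The neutron has the longer de Broglie wavelength.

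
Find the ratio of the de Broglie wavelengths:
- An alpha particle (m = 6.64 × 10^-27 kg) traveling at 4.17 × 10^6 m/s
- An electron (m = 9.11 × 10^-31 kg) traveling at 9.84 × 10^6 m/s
λ₁/λ₂ = 3.24 × 10^-4

Using λ = h/(mv):

λ₁ = h/(m₁v₁) = 2.39 × 10^-14 m
λ₂ = h/(m₂v₂) = 7.39 × 10^-11 m

Ratio λ₁/λ₂ = (m₂v₂)/(m₁v₁)
         = (9.11 × 10^-31 kg × 9.84 × 10^6 m/s) / (6.64 × 10^-27 kg × 4.17 × 10^6 m/s)
         = 3.24 × 10^-4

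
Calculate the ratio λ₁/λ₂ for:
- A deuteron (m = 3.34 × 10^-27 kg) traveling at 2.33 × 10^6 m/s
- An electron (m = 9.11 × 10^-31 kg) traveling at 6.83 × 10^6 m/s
λ₁/λ₂ = 8.00 × 10^-4

Using λ = h/(mv):

λ₁ = h/(m₁v₁) = 8.51 × 10^-14 m
λ₂ = h/(m₂v₂) = 1.06 × 10^-10 m

Ratio λ₁/λ₂ = (m₂v₂)/(m₁v₁)
         = (9.11 × 10^-31 kg × 6.83 × 10^6 m/s) / (3.34 × 10^-27 kg × 2.33 × 10^6 m/s)
         = 8.00 × 10^-4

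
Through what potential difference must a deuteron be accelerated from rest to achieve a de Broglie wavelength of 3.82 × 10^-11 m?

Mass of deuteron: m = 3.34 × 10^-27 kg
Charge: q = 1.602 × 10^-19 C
2.81 × 10^-1 V

From λ = h/√(2mqV), we solve for V:

λ² = h²/(2mqV)
V = h²/(2mqλ²)
V = (6.626 × 10^-34 J·s)² / (2 × 3.34 × 10^-27 kg × 1.602 × 10^-19 C × (3.82 × 10^-11 m)²)
V = 2.81 × 10^-1 V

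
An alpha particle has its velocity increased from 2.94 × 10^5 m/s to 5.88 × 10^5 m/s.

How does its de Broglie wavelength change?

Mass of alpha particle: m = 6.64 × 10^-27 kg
The wavelength decreases by a factor of 2.

Using λ = h/(mv):

Initial wavelength: λ₁ = h/(mv₁) = 3.39 × 10^-13 m
Final wavelength: λ₂ = h/(mv₂) = 1.70 × 10^-13 m

Since λ ∝ 1/v, when velocity increases by a factor of 2, the wavelength decreases by a factor of 2.

λ₂/λ₁ = v₁/v₂ = 1/2

The wavelength decreases by a factor of 2.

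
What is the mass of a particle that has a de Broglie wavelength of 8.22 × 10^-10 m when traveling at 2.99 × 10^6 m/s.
2.70 × 10^-31 kg

From the de Broglie relation λ = h/(mv), we solve for m:

m = h/(λv)
m = (6.626 × 10^-34 J·s) / (8.22 × 10^-10 m × 2.99 × 10^6 m/s)
m = 2.70 × 10^-31 kg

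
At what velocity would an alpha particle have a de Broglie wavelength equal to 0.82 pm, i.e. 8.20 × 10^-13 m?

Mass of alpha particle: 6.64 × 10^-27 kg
1.22 × 10^5 m/s

From λ = h/(mv), solve for v:

v = h/(mλ)
v = (6.626 × 10^-34 J·s) / (6.64 × 10^-27 kg × 8.20 × 10^-13 m)
v = 1.22 × 10^5 m/s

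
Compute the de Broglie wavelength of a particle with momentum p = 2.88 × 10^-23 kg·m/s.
2.30 × 10^-11 m

Using the de Broglie relation λ = h/p:

λ = h/p
λ = (6.626 × 10^-34 J·s) / (2.88 × 10^-23 kg·m/s)
λ = 2.30 × 10^-11 m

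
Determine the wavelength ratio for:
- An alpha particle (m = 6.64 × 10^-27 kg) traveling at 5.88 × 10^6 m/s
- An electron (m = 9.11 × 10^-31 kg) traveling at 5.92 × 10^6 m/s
λ₁/λ₂ = 1.38 × 10^-4

Using λ = h/(mv):

λ₁ = h/(m₁v₁) = 1.70 × 10^-14 m
λ₂ = h/(m₂v₂) = 1.23 × 10^-10 m

Ratio λ₁/λ₂ = (m₂v₂)/(m₁v₁)
         = (9.11 × 10^-31 kg × 5.92 × 10^6 m/s) / (6.64 × 10^-27 kg × 5.88 × 10^6 m/s)
         = 1.38 × 10^-4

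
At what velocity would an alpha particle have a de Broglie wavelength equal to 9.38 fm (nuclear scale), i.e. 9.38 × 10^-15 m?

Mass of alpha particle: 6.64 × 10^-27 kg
1.06 × 10^7 m/s

From λ = h/(mv), solve for v:

v = h/(mλ)
v = (6.626 × 10^-34 J·s) / (6.64 × 10^-27 kg × 9.38 × 10^-15 m)
v = 1.06 × 10^7 m/s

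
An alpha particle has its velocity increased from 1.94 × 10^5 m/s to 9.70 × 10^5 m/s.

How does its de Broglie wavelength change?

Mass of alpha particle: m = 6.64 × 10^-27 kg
The wavelength decreases by a factor of 5.

Using λ = h/(mv):

Initial wavelength: λ₁ = h/(mv₁) = 5.14 × 10^-13 m
Final wavelength: λ₂ = h/(mv₂) = 1.03 × 10^-13 m

Since λ ∝ 1/v, when velocity increases by a factor of 5, the wavelength decreases by a factor of 5.

λ₂/λ₁ = v₁/v₂ = 1/5

The wavelength decreases by a factor of 5.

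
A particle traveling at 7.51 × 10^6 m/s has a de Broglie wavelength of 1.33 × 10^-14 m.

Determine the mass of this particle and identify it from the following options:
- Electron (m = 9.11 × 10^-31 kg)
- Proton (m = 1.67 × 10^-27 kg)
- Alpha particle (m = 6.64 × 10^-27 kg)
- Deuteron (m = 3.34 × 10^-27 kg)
The particle is an alpha particle.

From λ = h/(mv), solve for mass:

m = h/(λv)
m = (6.626 × 10^-34 J·s) / (1.33 × 10^-14 m × 7.51 × 10^6 m/s)
m = 6.63 × 10^-27 kg

Comparing with the listed masses, this is closest to an alpha particle.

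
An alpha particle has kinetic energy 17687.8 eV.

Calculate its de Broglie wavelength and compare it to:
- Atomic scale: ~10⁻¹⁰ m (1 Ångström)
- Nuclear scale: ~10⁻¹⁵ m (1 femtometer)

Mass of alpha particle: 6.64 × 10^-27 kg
λ = 1.08 × 10^-13 m, which is between nuclear and atomic scales.

Using λ = h/√(2mKE):

KE = 17687.8 eV = 2.834 × 10^-15 J

λ = h/√(2mKE)
λ = (6.626 × 10^-34 J·s) / √(2 × 6.64 × 10^-27 kg × 2.834 × 10^-15 J)
λ = 1.08 × 10^-13 m

Comparison:
- Atomic scale (10⁻¹⁰ m): λ is 0.0011× this size
- Nuclear scale (10⁻¹⁵ m): λ is 1.1e+02× this size

The wavelength is between nuclear and atomic scales.

This wavelength is appropriate for probing atomic structure but too large for nuclear physics experiments.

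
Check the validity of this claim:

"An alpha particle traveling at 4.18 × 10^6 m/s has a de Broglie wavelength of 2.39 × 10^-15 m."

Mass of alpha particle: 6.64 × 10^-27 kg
False

The claim is incorrect.

Using λ = h/(mv):
λ = (6.626 × 10^-34 J·s) / (6.64 × 10^-27 kg × 4.18 × 10^6 m/s)
λ = 2.39 × 10^-14 m

The actual wavelength differs from the claimed 2.39 × 10^-15 m.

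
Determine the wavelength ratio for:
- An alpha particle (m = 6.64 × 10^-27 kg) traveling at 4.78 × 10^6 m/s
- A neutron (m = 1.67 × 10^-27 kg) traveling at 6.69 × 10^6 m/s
λ₁/λ₂ = 0.352

Using λ = h/(mv):

λ₁ = h/(m₁v₁) = 2.09 × 10^-14 m
λ₂ = h/(m₂v₂) = 5.93 × 10^-14 m

Ratio λ₁/λ₂ = (m₂v₂)/(m₁v₁)
         = (1.67 × 10^-27 kg × 6.69 × 10^6 m/s) / (6.64 × 10^-27 kg × 4.78 × 10^6 m/s)
         = 0.352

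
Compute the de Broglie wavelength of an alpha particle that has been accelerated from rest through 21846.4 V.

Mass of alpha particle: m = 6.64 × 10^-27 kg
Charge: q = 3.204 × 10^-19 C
6.87 × 10^-14 m

When a particle is accelerated through voltage V, it gains kinetic energy KE = qV.

The de Broglie wavelength is then λ = h/√(2mqV):

λ = h/√(2mqV)
λ = (6.626 × 10^-34 J·s) / √(2 × 6.64 × 10^-27 kg × 3.204 × 10^-19 C × 21846.4 V)
λ = 6.87 × 10^-14 m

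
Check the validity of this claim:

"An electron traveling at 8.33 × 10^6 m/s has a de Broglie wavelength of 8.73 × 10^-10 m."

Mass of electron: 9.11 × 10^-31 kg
False

The claim is incorrect.

Using λ = h/(mv):
λ = (6.626 × 10^-34 J·s) / (9.11 × 10^-31 kg × 8.33 × 10^6 m/s)
λ = 8.73 × 10^-11 m

The actual wavelength differs from the claimed 8.73 × 10^-10 m.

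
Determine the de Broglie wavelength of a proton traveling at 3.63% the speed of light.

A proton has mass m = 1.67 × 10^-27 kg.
3.65 × 10^-14 m

Using the de Broglie relation λ = h/(mv):

v = 3.63% × c = 1.088 × 10^7 m/s

λ = h/(mv)
λ = (6.626 × 10^-34 J·s) / (1.67 × 10^-27 kg × 1.088 × 10^7 m/s)
λ = 3.65 × 10^-14 m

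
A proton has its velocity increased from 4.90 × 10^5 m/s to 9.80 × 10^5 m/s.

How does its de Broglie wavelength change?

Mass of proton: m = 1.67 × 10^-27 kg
The wavelength decreases by a factor of 2.

Using λ = h/(mv):

Initial wavelength: λ₁ = h/(mv₁) = 8.10 × 10^-13 m
Final wavelength: λ₂ = h/(mv₂) = 4.05 × 10^-13 m

Since λ ∝ 1/v, when velocity increases by a factor of 2, the wavelength decreases by a factor of 2.

λ₂/λ₁ = v₁/v₂ = 1/2

The wavelength decreases by a factor of 2.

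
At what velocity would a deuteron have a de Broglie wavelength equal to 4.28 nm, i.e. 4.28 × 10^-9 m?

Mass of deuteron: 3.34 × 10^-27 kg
4.64 × 10^1 m/s

From λ = h/(mv), solve for v:

v = h/(mλ)
v = (6.626 × 10^-34 J·s) / (3.34 × 10^-27 kg × 4.28 × 10^-9 m)
v = 4.64 × 10^1 m/s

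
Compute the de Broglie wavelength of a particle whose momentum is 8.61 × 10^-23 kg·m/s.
7.70 × 10^-12 m

Using the de Broglie relation λ = h/p:

λ = h/p
λ = (6.626 × 10^-34 J·s) / (8.61 × 10^-23 kg·m/s)
λ = 7.70 × 10^-12 m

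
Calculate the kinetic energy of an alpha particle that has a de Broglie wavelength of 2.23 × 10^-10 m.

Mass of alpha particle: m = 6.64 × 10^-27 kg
6.65 × 10^-22 J (or 4.15 × 10^-3 eV)

From λ = h/√(2mKE), we solve for KE:

λ² = h²/(2mKE)
KE = h²/(2mλ²)
KE = (6.626 × 10^-34 J·s)² / (2 × 6.64 × 10^-27 kg × (2.23 × 10^-10 m)²)
KE = 6.65 × 10^-22 J
KE = 4.15 × 10^-3 eV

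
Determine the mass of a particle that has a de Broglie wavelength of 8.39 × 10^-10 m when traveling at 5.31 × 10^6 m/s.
1.49 × 10^-31 kg

From the de Broglie relation λ = h/(mv), we solve for m:

m = h/(λv)
m = (6.626 × 10^-34 J·s) / (8.39 × 10^-10 m × 5.31 × 10^6 m/s)
m = 1.49 × 10^-31 kg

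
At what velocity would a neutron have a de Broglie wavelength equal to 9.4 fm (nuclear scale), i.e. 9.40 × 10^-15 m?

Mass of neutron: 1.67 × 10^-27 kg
4.22 × 10^7 m/s

From λ = h/(mv), solve for v:

v = h/(mλ)
v = (6.626 × 10^-34 J·s) / (1.67 × 10^-27 kg × 9.40 × 10^-15 m)
v = 4.22 × 10^7 m/s

Note: This velocity is 14.1% of the speed of light, so relativistic corrections would be needed for a more accurate calculation.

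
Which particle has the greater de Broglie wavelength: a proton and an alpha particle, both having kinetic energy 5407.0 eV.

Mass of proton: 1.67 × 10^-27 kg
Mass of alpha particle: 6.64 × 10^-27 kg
The proton has the longer wavelength.

Using λ = h/√(2mKE):

For proton: λ₁ = h/√(2m₁KE) = 3.90 × 10^-13 m
For alpha particle: λ₂ = h/√(2m₂KE) = 1.95 × 10^-13 m

Since λ ∝ 1/√m at constant kinetic energy, the lighter particle has the longer wavelength.

The proton has the longer de Broglie wavelength.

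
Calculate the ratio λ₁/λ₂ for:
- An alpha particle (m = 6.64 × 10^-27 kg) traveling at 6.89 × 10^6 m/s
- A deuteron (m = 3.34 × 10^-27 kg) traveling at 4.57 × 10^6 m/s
λ₁/λ₂ = 0.334

Using λ = h/(mv):

λ₁ = h/(m₁v₁) = 1.45 × 10^-14 m
λ₂ = h/(m₂v₂) = 4.34 × 10^-14 m

Ratio λ₁/λ₂ = (m₂v₂)/(m₁v₁)
         = (3.34 × 10^-27 kg × 4.57 × 10^6 m/s) / (6.64 × 10^-27 kg × 6.89 × 10^6 m/s)
         = 0.334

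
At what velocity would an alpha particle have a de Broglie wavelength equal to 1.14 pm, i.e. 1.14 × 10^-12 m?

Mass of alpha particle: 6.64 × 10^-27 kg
8.75 × 10^4 m/s

From λ = h/(mv), solve for v:

v = h/(mλ)
v = (6.626 × 10^-34 J·s) / (6.64 × 10^-27 kg × 1.14 × 10^-12 m)
v = 8.75 × 10^4 m/s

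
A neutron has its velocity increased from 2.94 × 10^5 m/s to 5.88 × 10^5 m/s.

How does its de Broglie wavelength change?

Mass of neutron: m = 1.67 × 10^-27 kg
The wavelength decreases by a factor of 2.

Using λ = h/(mv):

Initial wavelength: λ₁ = h/(mv₁) = 1.35 × 10^-12 m
Final wavelength: λ₂ = h/(mv₂) = 6.75 × 10^-13 m

Since λ ∝ 1/v, when velocity increases by a factor of 2, the wavelength decreases by a factor of 2.

λ₂/λ₁ = v₁/v₂ = 1/2

The wavelength decreases by a factor of 2.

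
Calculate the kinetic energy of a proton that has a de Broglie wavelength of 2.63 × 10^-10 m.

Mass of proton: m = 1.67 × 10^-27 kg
1.90 × 10^-21 J (or 0.0119 eV)

From λ = h/√(2mKE), we solve for KE:

λ² = h²/(2mKE)
KE = h²/(2mλ²)
KE = (6.626 × 10^-34 J·s)² / (2 × 1.67 × 10^-27 kg × (2.63 × 10^-10 m)²)
KE = 1.90 × 10^-21 J
KE = 0.0119 eV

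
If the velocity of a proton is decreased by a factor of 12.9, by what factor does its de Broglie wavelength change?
The wavelength increases by a factor of 12.9.

From λ = h/(mv), the wavelength is inversely proportional to velocity:

λ ∝ 1/v

If v → v/12.9, then λ → 12.9λ

When velocity is decreased by a factor of 12.9, the wavelength increases by a factor of 12.9.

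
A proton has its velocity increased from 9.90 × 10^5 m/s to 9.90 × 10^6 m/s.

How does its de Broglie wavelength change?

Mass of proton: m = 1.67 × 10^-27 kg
The wavelength decreases by a factor of 10.

Using λ = h/(mv):

Initial wavelength: λ₁ = h/(mv₁) = 4.01 × 10^-13 m
Final wavelength: λ₂ = h/(mv₂) = 4.01 × 10^-14 m

Since λ ∝ 1/v, when velocity increases by a factor of 10, the wavelength decreases by a factor of 10.

λ₂/λ₁ = v₁/v₂ = 1/10

The wavelength decreases by a factor of 10.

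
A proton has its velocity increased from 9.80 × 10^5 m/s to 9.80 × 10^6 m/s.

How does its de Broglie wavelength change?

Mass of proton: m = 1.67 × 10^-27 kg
The wavelength decreases by a factor of 10.

Using λ = h/(mv):

Initial wavelength: λ₁ = h/(mv₁) = 4.05 × 10^-13 m
Final wavelength: λ₂ = h/(mv₂) = 4.05 × 10^-14 m

Since λ ∝ 1/v, when velocity increases by a factor of 10, the wavelength decreases by a factor of 10.

λ₂/λ₁ = v₁/v₂ = 1/10

The wavelength decreases by a factor of 10.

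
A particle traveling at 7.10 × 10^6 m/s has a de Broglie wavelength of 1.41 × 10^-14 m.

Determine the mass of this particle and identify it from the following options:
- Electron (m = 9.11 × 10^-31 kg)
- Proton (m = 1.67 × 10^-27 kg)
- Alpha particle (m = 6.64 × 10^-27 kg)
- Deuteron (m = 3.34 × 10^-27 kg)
The particle is an alpha particle.

From λ = h/(mv), solve for mass:

m = h/(λv)
m = (6.626 × 10^-34 J·s) / (1.41 × 10^-14 m × 7.10 × 10^6 m/s)
m = 6.62 × 10^-27 kg

Comparing with the listed masses, this is closest to an alpha particle.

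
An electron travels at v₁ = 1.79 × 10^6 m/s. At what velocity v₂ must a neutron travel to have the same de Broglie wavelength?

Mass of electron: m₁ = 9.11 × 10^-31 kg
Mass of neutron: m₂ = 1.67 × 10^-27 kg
v₂ = 9.76 × 10^2 m/s

For equal de Broglie wavelengths: λ₁ = λ₂

h/(m₁v₁) = h/(m₂v₂)
m₁v₁ = m₂v₂
v₂ = v₁ · (m₁/m₂)

v₂ = 1.79 × 10^6 m/s × (9.11 × 10^-31 kg / 1.67 × 10^-27 kg)
v₂ = 9.76 × 10^2 m/s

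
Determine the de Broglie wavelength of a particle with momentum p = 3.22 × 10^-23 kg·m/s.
2.06 × 10^-11 m

Using the de Broglie relation λ = h/p:

λ = h/p
λ = (6.626 × 10^-34 J·s) / (3.22 × 10^-23 kg·m/s)
λ = 2.06 × 10^-11 m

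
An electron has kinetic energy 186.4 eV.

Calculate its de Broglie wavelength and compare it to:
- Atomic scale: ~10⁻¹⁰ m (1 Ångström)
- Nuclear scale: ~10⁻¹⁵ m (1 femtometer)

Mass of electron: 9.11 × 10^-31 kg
λ = 8.98 × 10^-11 m, which is between nuclear and atomic scales.

Using λ = h/√(2mKE):

KE = 186.4 eV = 2.986 × 10^-17 J

λ = h/√(2mKE)
λ = (6.626 × 10^-34 J·s) / √(2 × 9.11 × 10^-31 kg × 2.986 × 10^-17 J)
λ = 8.98 × 10^-11 m

Comparison:
- Atomic scale (10⁻¹⁰ m): λ is 0.9× this size
- Nuclear scale (10⁻¹⁵ m): λ is 9e+04× this size

The wavelength is between nuclear and atomic scales.

This wavelength is appropriate for probing atomic structure but too large for nuclear physics experiments.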